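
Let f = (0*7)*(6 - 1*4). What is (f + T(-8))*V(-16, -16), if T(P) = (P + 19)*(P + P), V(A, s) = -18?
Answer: 3168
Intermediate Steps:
T(P) = 2*P*(19 + P) (T(P) = (19 + P)*(2*P) = 2*P*(19 + P))
f = 0 (f = 0*(6 - 4) = 0*2 = 0)
(f + T(-8))*V(-16, -16) = (0 + 2*(-8)*(19 - 8))*(-18) = (0 + 2*(-8)*11)*(-18) = (0 - 176)*(-18) = -176*(-18) = 3168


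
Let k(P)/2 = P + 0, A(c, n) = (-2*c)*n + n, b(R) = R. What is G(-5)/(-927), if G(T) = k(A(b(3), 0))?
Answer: 0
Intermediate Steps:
A(c, n) = n - 2*c*n (A(c, n) = -2*c*n + n = n - 2*c*n)
k(P) = 2*P (k(P) = 2*(P + 0) = 2*P)
G(T) = 0 (G(T) = 2*(0*(1 - 2*3)) = 2*(0*(1 - 6)) = 2*(0*(-5)) = 2*0 = 0)
G(-5)/(-927) = 0/(-927) = 0*(-1/927) = 0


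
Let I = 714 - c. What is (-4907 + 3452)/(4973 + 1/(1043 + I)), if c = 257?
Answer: -2182500/7459501 ≈ -0.29258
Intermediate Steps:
I = 457 (I = 714 - 1*257 = 714 - 257 = 457)
(-4907 + 3452)/(4973 + 1/(1043 + I)) = (-4907 + 3452)/(4973 + 1/(1043 + 457)) = -1455/(4973 + 1/1500) = -1455/7459501/1500 = -1455*1500/7459501 = -2182500/7459501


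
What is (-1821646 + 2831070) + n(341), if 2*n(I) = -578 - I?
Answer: 2017929/2 ≈ 1.0090e+6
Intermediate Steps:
n(I) = -289 - I/2 (n(I) = (-578 - I)/2 = -289 - I/2)
(-1821646 + 2831070) + n(341) = (-1821646 + 2831070) + (-289 - ½*341) = 1009424 + (-289 - 341/2) = 1009424 - 919/2 = 2017929/2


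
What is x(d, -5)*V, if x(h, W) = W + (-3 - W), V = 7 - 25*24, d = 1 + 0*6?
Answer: 1779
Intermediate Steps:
d = 1 (d = 1 + 0 = 1)
V = -593 (V = 7 - 600 = -593)
x(h, W) = -3
x(d, -5)*V = -3*(-593) = 1779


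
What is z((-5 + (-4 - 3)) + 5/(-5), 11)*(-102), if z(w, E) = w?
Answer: 1326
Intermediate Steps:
z((-5 + (-4 - 3)) + 5/(-5), 11)*(-102) = ((-5 + (-4 - 3)) + 5/(-5))*(-102) = ((-5 - 7) + 5*(-⅕))*(-102) = (-12 - 1)*(-102) = -13*(-102) = 1326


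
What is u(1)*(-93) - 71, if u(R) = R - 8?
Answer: 580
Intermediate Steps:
u(R) = -8 + R
u(1)*(-93) - 71 = (-8 + 1)*(-93) - 71 = -7*(-93) - 71 = 651 - 71 = 580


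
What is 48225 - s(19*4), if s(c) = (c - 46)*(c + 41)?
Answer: 44715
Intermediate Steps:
s(c) = (-46 + c)*(41 + c)
48225 - s(19*4) = 48225 - (-1886 + (19*4)**2 - 95*4) = 48225 - (-1886 + 76**2 - 5*76) = 48225 - (-1886 + 5776 - 380) = 48225 - 1*3510 = 48225 - 3510 = 44715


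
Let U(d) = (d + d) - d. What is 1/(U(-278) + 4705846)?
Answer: 1/4705568 ≈ 2.1251e-7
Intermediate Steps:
U(d) = d (U(d) = 2*d - d = d)
1/(U(-278) + 4705846) = 1/(-278 + 4705846) = 1/4705568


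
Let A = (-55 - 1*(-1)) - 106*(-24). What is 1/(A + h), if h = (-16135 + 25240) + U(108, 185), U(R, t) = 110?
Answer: 1/11705 ≈ 8.5434e-5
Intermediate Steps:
A = 2490 (A = (-55 + 1) + 2544 = -54 + 2544 = 2490)
h = 9215 (h = (-16135 + 25240) + 110 = 9105 + 110 = 9215)
1/(A + h) = 1/(2490 + 9215) = 1/11705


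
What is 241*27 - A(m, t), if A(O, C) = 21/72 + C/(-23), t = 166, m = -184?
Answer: 3595687/552 ≈ 6513.9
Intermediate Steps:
A(O, C) = 7/24 - C/23 (A(O, C) = 21*(1/72) + C*(-1/23) = 7/24 - C/23)
241*27 - A(m, t) = 241*27 - (7/24 - 1/23*166) = 6507 - (7/24 - 166/23) = 6507 - 1*(-3823/552) = 6507 + 3823/552 = 3595687/552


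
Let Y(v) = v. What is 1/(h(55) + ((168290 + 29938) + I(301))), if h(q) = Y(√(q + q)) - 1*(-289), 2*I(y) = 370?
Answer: 99351/19741242347 - √110/39482484694 ≈ 5.0324e-6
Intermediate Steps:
I(y) = 185 (I(y) = (½)*370 = 185)
h(q) = 289 + √2*√q (h(q) = √(q + q) - 1*(-289) = √(2*q) + 289 = √2*√q + 289 = 289 + √2*√q)
1/(h(55) + ((168290 + 29938) + I(301))) = 1/((289 + √2*√55) + ((168290 + 29938) + 185)) = 1/((289 + √110) + (198228 + 185)) = 1/((289 + √110) + 198413) = 1/(198702 + √110)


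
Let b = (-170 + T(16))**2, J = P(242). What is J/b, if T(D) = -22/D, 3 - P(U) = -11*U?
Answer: 170560/1879641 ≈ 0.090741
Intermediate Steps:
P(U) = 3 + 11*U (P(U) = 3 - (-11)*U = 3 + 11*U)
J = 2665 (J = 3 + 11*242 = 3 + 2662 = 2665)
b = 1879641/64 (b = (-170 - 22/16)**2 = (-170 - 22*1/16)**2 = (-170 - 11/8)**2 = (-1371/8)**2 = 1879641/64 ≈ 29369.)
J/b = 2665/(1879641/64) = 2665*(64/1879641) = 170560/1879641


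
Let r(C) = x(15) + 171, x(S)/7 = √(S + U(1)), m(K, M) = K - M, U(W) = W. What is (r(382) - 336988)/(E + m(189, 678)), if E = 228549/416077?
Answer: 15570017417/22581456 ≈ 689.50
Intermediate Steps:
x(S) = 7*√(1 + S) (x(S) = 7*√(S + 1) = 7*√(1 + S))
r(C) = 199 (r(C) = 7*√(1 + 15) + 171 = 7*√16 + 171 = 7*4 + 171 = 28 + 171 = 199)
E = 228549/416077 (E = 228549*(1/416077) = 228549/416077 ≈ 0.54930)
(r(382) - 336988)/(E + m(189, 678)) = (199 - 336988)/(228549/416077 + (189 - 1*678)) = -336789/(228549/416077 + (189 - 678)) = -336789/(228549/416077 - 489) = -336789/(-203233104/416077) = -336789*(-416077/203233104) = 15570017417/22581456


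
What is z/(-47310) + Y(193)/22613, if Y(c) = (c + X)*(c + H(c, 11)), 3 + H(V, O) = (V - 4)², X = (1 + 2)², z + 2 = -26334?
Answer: 171891658394/534910515 ≈ 321.35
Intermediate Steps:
z = -26336 (z = -2 - 26334 = -26336)
X = 9 (X = 3² = 9)
H(V, O) = -3 + (-4 + V)² (H(V, O) = -3 + (V - 4)² = -3 + (-4 + V)²)
Y(c) = (9 + c)*(-3 + c + (-4 + c)²) (Y(c) = (c + 9)*(c + (-3 + (-4 + c)²)) = (9 + c)*(-3 + c + (-4 + c)²))
z/(-47310) + Y(193)/22613 = -26336/(-47310) + (117 + 193³ - 50*193 + 2*193²)/22613 = -26336*(-1/47310) + (117 + 7189057 - 9650 + 2*37249)*(1/22613) = 13168/23655 + (117 + 7189057 - 9650 + 74498)*(1/22613) = 13168/23655 + 7254022*(1/22613) = 13168/23655 + 7254022/22613 = 171891658394/534910515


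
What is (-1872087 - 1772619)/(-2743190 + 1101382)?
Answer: 1822353/820904 ≈ 2.2199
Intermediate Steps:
(-1872087 - 1772619)/(-2743190 + 1101382) = -3644706/(-1641808) = -3644706*(-1/1641808) = 1822353/820904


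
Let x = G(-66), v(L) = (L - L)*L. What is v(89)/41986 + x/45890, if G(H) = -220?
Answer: -22/4589 ≈ -0.0047941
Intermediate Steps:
v(L) = 0 (v(L) = 0*L = 0)
x = -220
v(89)/41986 + x/45890 = 0/41986 - 220/45890 = 0*(1/41986) - 220*1/45890 = 0 - 22/4589 = -22/4589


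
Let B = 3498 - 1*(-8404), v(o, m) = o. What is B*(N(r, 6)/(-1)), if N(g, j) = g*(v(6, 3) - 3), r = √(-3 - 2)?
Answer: -35706*I*√5 ≈ -79841.0*I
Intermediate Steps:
r = I*√5 (r = √(-5) = I*√5 ≈ 2.2361*I)
N(g, j) = 3*g (N(g, j) = g*(6 - 3) = g*3 = 3*g)
B = 11902 (B = 3498 + 8404 = 11902)
B*(N(r, 6)/(-1)) = 11902*((3*(I*√5))/(-1)) = 11902*((3*I*√5)*(-1)) = 11902*(-3*I*√5) = -35706*I*√5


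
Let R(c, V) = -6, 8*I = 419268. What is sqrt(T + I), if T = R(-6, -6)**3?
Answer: sqrt(208770)/2 ≈ 228.46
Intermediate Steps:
I = 104817/2 (I = (1/8)*419268 = 104817/2 ≈ 52409.)
T = -216 (T = (-6)**3 = -216)
sqrt(T + I) = sqrt(-216 + 104817/2) = sqrt(104385/2) = sqrt(208770)/2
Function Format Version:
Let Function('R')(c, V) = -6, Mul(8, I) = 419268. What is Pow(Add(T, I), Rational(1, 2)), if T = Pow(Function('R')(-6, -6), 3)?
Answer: Mul(Rational(1, 2), Pow(208770, Rational(1, 2))) ≈ 228.46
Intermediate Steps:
I = Rational(104817, 2) (I = Mul(Rational(1, 8), 419268) = Rational(104817, 2) ≈ 52409.)
T = -216 (T = Pow(-6, 3) = -216)
Pow(Add(T, I), Rational(1, 2)) = Pow(Add(-216, Rational(104817, 2)), Rational(1, 2)) = Pow(Rational(104385, 2), Rational(1, 2)) = Mul(Rational(1, 2), Pow(208770, Rational(1, 2)))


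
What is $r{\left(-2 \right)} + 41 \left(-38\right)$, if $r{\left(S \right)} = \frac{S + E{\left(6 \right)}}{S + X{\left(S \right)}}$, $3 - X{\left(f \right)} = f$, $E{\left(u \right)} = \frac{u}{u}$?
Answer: $- \frac{4675}{3} \approx -1558.3$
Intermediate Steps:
$E{\left(u \right)} = 1$
$X{\left(f \right)} = 3 - f$
$r{\left(S \right)} = \frac{1}{3} + \frac{S}{3}$ ($r{\left(S \right)} = \frac{S + 1}{S - \left(-3 + S\right)} = \frac{1 + S}{3} = \left(1 + S\right) \frac{1}{3} = \frac{1}{3} + \frac{S}{3}$)
$r{\left(-2 \right)} + 41 \left(-38\right) = \left(\frac{1}{3} + \frac{1}{3} \left(-2\right)\right) + 41 \left(-38\right) = \left(\frac{1}{3} - \frac{2}{3}\right) - 1558 = - \frac{1}{3} - 1558 = - \frac{4675}{3}$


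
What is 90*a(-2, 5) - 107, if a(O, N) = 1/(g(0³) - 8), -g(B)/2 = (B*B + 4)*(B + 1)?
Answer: -901/8 ≈ -112.63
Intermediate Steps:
g(B) = -2*(1 + B)*(4 + B²) (g(B) = -2*(B*B + 4)*(B + 1) = -2*(B² + 4)*(1 + B) = -2*(4 + B²)*(1 + B) = -2*(1 + B)*(4 + B²))
a(O, N) = -1/16 (a(O, N) = 1/((-8 - 8*0³ - 2*(0³)² - 2*(0³)³) - 8) = 1/((-8 - 8*0 - 2*0² - 2*0³) - 8) = 1/((-8 + 0 - 2*0 - 2*0) - 8) = 1/((-8 + 0 + 0 + 0) - 8) = 1/(-8 - 8) = 1/(-16) = -1/16)
90*a(-2, 5) - 107 = 90*(-1/16) - 107 = -45/8 - 107 = -901/8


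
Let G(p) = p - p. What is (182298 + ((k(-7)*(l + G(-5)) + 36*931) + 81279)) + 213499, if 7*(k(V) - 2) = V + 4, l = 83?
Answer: 3575057/7 ≈ 5.1072e+5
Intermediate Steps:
k(V) = 18/7 + V/7 (k(V) = 2 + (V + 4)/7 = 2 + (4 + V)/7 = 2 + (4/7 + V/7) = 18/7 + V/7)
G(p) = 0
(182298 + ((k(-7)*(l + G(-5)) + 36*931) + 81279)) + 213499 = (182298 + (((18/7 + (⅐)*(-7))*(83 + 0) + 36*931) + 81279)) + 213499 = (182298 + (((18/7 - 1)*83 + 33516) + 81279)) + 213499 = (182298 + (((11/7)*83 + 33516) + 81279)) + 213499 = (182298 + ((913/7 + 33516) + 81279)) + 213499 = (182298 + (235525/7 + 81279)) + 213499 = (182298 + 804478/7) + 213499 = 2080564/7 + 213499 = 3575057/7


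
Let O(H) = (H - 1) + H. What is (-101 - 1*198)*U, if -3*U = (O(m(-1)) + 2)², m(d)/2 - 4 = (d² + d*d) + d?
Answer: 43953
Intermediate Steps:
m(d) = 8 + 2*d + 4*d² (m(d) = 8 + 2*((d² + d*d) + d) = 8 + 2*((d² + d²) + d) = 8 + 2*(2*d² + d) = 8 + 2*(d + 2*d²) = 8 + (2*d + 4*d²) = 8 + 2*d + 4*d²)
O(H) = -1 + 2*H (O(H) = (-1 + H) + H = -1 + 2*H)
U = -147 (U = -((-1 + 2*(8 + 2*(-1) + 4*(-1)²)) + 2)²/3 = -((-1 + 2*(8 - 2 + 4*1)) + 2)²/3 = -((-1 + 2*(8 - 2 + 4)) + 2)²/3 = -((-1 + 2*10) + 2)²/3 = -((-1 + 20) + 2)²/3 = -(19 + 2)²/3 = -⅓*21² = -⅓*441 = -147)
(-101 - 1*198)*U = (-101 - 1*198)*(-147) = (-101 - 198)*(-147) = -299*(-147) = 43953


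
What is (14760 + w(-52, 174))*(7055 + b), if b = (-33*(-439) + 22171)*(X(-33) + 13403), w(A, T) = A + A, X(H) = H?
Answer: 7183264891840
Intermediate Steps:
w(A, T) = 2*A
b = 490117460 (b = (-33*(-439) + 22171)*(-33 + 13403) = (14487 + 22171)*13370 = 36658*13370 = 490117460)
(14760 + w(-52, 174))*(7055 + b) = (14760 + 2*(-52))*(7055 + 490117460) = (14760 - 104)*490124515 = 14656*490124515 = 7183264891840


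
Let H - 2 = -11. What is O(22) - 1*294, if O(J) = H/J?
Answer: -6477/22 ≈ -294.41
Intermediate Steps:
H = -9 (H = 2 - 11 = -9)
O(J) = -9/J
O(22) - 1*294 = -9/22 - 1*294 = -9*1/22 - 294 = -9/22 - 294 = -6477/22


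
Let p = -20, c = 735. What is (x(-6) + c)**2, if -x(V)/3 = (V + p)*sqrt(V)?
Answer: 503721 + 114660*I*sqrt(6) ≈ 5.0372e+5 + 2.8086e+5*I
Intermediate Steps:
x(V) = -3*sqrt(V)*(-20 + V) (x(V) = -3*(V - 20)*sqrt(V) = -3*(-20 + V)*sqrt(V) = -3*sqrt(V)*(-20 + V))
(x(-6) + c)**2 = (3*sqrt(-6)*(20 - 1*(-6)) + 735)**2 = (3*(I*sqrt(6))*(20 + 6) + 735)**2 = (3*(I*sqrt(6))*26 + 735)**2 = (78*I*sqrt(6) + 735)**2 = (735 + 78*I*sqrt(6))**2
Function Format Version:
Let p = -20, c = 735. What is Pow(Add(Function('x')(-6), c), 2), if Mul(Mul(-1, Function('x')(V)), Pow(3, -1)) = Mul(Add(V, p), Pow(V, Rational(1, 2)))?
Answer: Add(503721, Mul(114660, I, Pow(6, Rational(1, 2)))) ≈ Add(5.0372e+5, Mul(2.8086e+5, I))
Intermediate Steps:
Function('x')(V) = Mul(-3, Pow(V, Rational(1, 2)), Add(-20, V)) (Function('x')(V) = Mul(-3, Mul(Add(V, -20), Pow(V, Rational(1, 2)))) = Mul(-3, Mul(Add(-20, V), Pow(V, Rational(1, 2)))) = Mul(-3, Mul(Pow(V, Rational(1, 2)), Add(-20, V))) = Mul(-3, Pow(V, Rational(1, 2)), Add(-20, V)))
Pow(Add(Function('x')(-6), c), 2) = Pow(Add(Mul(3, Pow(-6, Rational(1, 2)), Add(20, Mul(-1, -6))), 735), 2) = Pow(Add(Mul(3, Mul(I, Pow(6, Rational(1, 2))), Add(20, 6)), 735), 2) = Pow(Add(Mul(3, Mul(I, Pow(6, Rational(1, 2))), 26), 735), 2) = Pow(Add(Mul(78, I, Pow(6, Rational(1, 2))), 735), 2) = Pow(Add(735, Mul(78, I, Pow(6, Rational(1, 2)))), 2)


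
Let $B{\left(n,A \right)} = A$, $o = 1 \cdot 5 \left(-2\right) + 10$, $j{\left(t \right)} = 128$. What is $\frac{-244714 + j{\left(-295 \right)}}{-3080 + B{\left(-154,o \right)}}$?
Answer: $\frac{122293}{1540} \approx 79.411$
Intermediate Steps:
$o = 0$ ($o = 1 \left(-10\right) + 10 = -10 + 10 = 0$)
$\frac{-244714 + j{\left(-295 \right)}}{-3080 + B{\left(-154,o \right)}} = \frac{-244714 + 128}{-3080 + 0} = - \frac{244586}{-3080} = \left(-244586\right) \left(- \frac{1}{3080}\right) = \frac{122293}{1540}$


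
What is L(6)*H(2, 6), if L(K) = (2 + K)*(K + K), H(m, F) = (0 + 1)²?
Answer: 96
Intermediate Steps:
H(m, F) = 1 (H(m, F) = 1² = 1)
L(K) = 2*K*(2 + K) (L(K) = (2 + K)*(2*K) = 2*K*(2 + K))
L(6)*H(2, 6) = (2*6*(2 + 6))*1 = (2*6*8)*1 = 96*1 = 96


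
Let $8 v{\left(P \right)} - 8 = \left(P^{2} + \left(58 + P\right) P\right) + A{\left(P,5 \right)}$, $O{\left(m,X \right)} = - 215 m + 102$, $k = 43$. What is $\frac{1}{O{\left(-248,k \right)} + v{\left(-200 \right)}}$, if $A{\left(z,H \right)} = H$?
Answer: $\frac{8}{495789} \approx 1.6136 \cdot 10^{-5}$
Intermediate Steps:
$O{\left(m,X \right)} = 102 - 215 m$
$v{\left(P \right)} = \frac{13}{8} + \frac{P^{2}}{8} + \frac{P \left(58 + P\right)}{8}$ ($v{\left(P \right)} = 1 + \frac{\left(P^{2} + \left(58 + P\right) P\right) + 5}{8} = 1 + \frac{\left(P^{2} + P \left(58 + P\right)\right) + 5}{8} = 1 + \frac{5 + P^{2} + P \left(58 + P\right)}{8} = 1 + \left(\frac{5}{8} + \frac{P^{2}}{8} + \frac{P \left(58 + P\right)}{8}\right) = \frac{13}{8} + \frac{P^{2}}{8} + \frac{P \left(58 + P\right)}{8}$)
$\frac{1}{O{\left(-248,k \right)} + v{\left(-200 \right)}} = \frac{1}{\left(102 - -53320\right) + \left(\frac{13}{8} + \frac{\left(-200\right)^{2}}{4} + \frac{29}{4} \left(-200\right)\right)} = \frac{1}{\left(102 + 53320\right) + \left(\frac{13}{8} + \frac{1}{4} \cdot 40000 - 1450\right)} = \frac{1}{53422 + \left(\frac{13}{8} + 10000 - 1450\right)} = \frac{1}{53422 + \frac{68413}{8}} = \frac{1}{\frac{495789}{8}} = \frac{8}{495789}$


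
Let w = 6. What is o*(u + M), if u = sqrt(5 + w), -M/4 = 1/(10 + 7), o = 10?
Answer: -40/17 + 10*sqrt(11) ≈ 30.813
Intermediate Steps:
M = -4/17 (M = -4/(10 + 7) = -4/17 ≈ -0.23529)
u = sqrt(11) (u = sqrt(5 + 6) = sqrt(11) ≈ 3.3166)
o*(u + M) = 10*(sqrt(11) - 4/17) = 10*(-4/17 + sqrt(11)) = -40/17 + 10*sqrt(11)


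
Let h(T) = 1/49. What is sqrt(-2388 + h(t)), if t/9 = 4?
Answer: I*sqrt(117011)/7 ≈ 48.867*I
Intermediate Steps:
t = 36 (t = 9*4 = 36)
h(T) = 1/49
sqrt(-2388 + h(t)) = sqrt(-2388 + 1/49) = sqrt(-117011/49) = I*sqrt(117011)/7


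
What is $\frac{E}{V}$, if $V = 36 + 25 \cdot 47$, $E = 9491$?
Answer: $\frac{9491}{1211} \approx 7.8373$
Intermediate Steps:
$V = 1211$ ($V = 36 + 1175 = 1211$)
$\frac{E}{V} = \frac{9491}{1211}$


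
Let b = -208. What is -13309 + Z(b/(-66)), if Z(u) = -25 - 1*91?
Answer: -13425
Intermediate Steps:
Z(u) = -116 (Z(u) = -25 - 91 = -116)
-13309 + Z(b/(-66)) = -13309 - 116 = -13425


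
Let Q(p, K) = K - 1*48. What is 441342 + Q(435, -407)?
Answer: 440887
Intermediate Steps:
Q(p, K) = -48 + K (Q(p, K) = K - 48 = -48 + K)
441342 + Q(435, -407) = 441342 + (-48 - 407) = 441342 - 455 = 440887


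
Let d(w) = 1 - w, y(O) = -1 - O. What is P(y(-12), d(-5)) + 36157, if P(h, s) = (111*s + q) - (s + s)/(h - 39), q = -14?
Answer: 257666/7 ≈ 36809.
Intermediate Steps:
P(h, s) = -14 + 111*s - 2*s/(-39 + h) (P(h, s) = (111*s - 14) - (s + s)/(h - 39) = (-14 + 111*s) - 2*s/(-39 + h) = -14 + 111*s - 2*s/(-39 + h))
P(y(-12), d(-5)) + 36157 = (546 - 4331*(1 - 1*(-5)) - 14*(-1 - 1*(-12)) + 111*(-1 - 1*(-12))*(1 - 1*(-5)))/(-39 + (-1 - 1*(-12))) + 36157 = (546 - 4331*(1 + 5) - 14*(-1 + 12) + 111*(-1 + 12)*(1 + 5))/(-39 + (-1 + 12)) + 36157 = (546 - 4331*6 - 14*11 + 111*11*6)/(-39 + 11) + 36157 = (546 - 25986 - 154 + 7326)/(-28) + 36157 = -1/28*(-18268) + 36157 = 4567/7 + 36157 = 257666/7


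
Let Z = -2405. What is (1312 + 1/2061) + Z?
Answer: -2252672/2061 ≈ -1093.0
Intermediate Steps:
(1312 + 1/2061) + Z = (1312 + 1/2061) - 2405 = 2704033/2061 - 2405 = -2252672/2061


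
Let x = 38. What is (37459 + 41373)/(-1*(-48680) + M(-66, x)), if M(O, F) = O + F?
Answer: 19708/12163 ≈ 1.6203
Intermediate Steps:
M(O, F) = F + O
(37459 + 41373)/(-1*(-48680) + M(-66, x)) = (37459 + 41373)/(-1*(-48680) + (38 - 66)) = 78832/(48680 - 28) = 78832/48652 = 78832*(1/48652) = 19708/12163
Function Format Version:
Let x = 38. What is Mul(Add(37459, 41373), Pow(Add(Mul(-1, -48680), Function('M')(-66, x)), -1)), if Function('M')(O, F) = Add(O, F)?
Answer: Rational(19708, 12163) ≈ 1.6203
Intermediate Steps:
Function('M')(O, F) = Add(F, O)
Mul(Add(37459, 41373), Pow(Add(Mul(-1, -48680), Function('M')(-66, x)), -1)) = Mul(Add(37459, 41373), Pow(Add(Mul(-1, -48680), Add(38, -66)), -1)) = Mul(78832, Pow(Add(48680, -28), -1)) = Mul(78832, Pow(48652, -1)) = Mul(78832, Rational(1, 48652)) = Rational(19708, 12163)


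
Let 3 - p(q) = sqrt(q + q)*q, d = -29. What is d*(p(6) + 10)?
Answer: -377 + 348*sqrt(3) ≈ 225.75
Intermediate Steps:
p(q) = 3 - sqrt(2)*q**(3/2) (p(q) = 3 - sqrt(q + q)*q = 3 - sqrt(2*q)*q = 3 - sqrt(2)*sqrt(q)*q = 3 - sqrt(2)*q**(3/2))
d*(p(6) + 10) = -29*((3 - sqrt(2)*6**(3/2)) + 10) = -29*((3 - sqrt(2)*6*sqrt(6)) + 10) = -29*((3 - 12*sqrt(3)) + 10) = -29*(13 - 12*sqrt(3)) = -377 + 348*sqrt(3)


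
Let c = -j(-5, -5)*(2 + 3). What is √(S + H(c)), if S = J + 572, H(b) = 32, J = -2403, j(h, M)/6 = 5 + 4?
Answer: I*√1799 ≈ 42.415*I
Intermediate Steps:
j(h, M) = 54 (j(h, M) = 6*(5 + 4) = 6*9 = 54)
c = -270 (c = -54*(2 + 3) = -54*5 = -1*270 = -270)
S = -1831 (S = -2403 + 572 = -1831)
√(S + H(c)) = √(-1831 + 32) = √(-1799) = I*√1799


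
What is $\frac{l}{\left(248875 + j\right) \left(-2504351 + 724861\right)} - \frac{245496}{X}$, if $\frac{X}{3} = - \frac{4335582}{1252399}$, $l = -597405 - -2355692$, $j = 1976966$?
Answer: $\frac{22551896115755906013727}{954035618294076910} \approx 23638.0$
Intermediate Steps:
$l = 1758287$ ($l = -597405 + 2355692 = 1758287$)
$X = - \frac{13006746}{1252399}$ ($X = 3 \left(- \frac{4335582}{1252399}\right) = - \frac{13006746}{1252399} \approx -10.385$)
$\frac{l}{\left(248875 + j\right) \left(-2504351 + 724861\right)} - \frac{245496}{X} = \frac{1758287}{\left(248875 + 1976966\right) \left(-2504351 + 724861\right)} - \frac{245496}{- \frac{13006746}{1252399}} = \frac{1758287}{2225841 \left(-1779490\right)} - - \frac{51243157484}{2167791} = \frac{1758287}{-3960861801090} + \frac{51243157484}{2167791} = 1758287 \left(- \frac{1}{3960861801090}\right) + \frac{51243157484}{2167791} = - \frac{1758287}{3960861801090} + \frac{51243157484}{2167791} = \frac{22551896115755906013727}{954035618294076910}$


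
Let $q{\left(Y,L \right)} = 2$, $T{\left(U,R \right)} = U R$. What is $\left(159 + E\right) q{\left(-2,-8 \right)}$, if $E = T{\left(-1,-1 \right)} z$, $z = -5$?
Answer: $308$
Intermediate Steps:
$T{\left(U,R \right)} = R U$
$E = -5$ ($E = \left(-1\right) \left(-1\right) \left(-5\right) = 1 \left(-5\right) = -5$)
$\left(159 + E\right) q{\left(-2,-8 \right)} = \left(159 - 5\right) 2 = 154 \cdot 2 = 308$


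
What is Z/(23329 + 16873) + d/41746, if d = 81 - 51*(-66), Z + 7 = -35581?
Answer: -673540177/839136346 ≈ -0.80266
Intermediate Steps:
Z = -35588 (Z = -7 - 35581 = -35588)
d = 3447 (d = 81 + 3366 = 3447)
Z/(23329 + 16873) + d/41746 = -35588/(23329 + 16873) + 3447/41746 = -35588/40202 + 3447*(1/41746) = -35588*1/40202 + 3447/41746 = -17794/20101 + 3447/41746 = -673540177/839136346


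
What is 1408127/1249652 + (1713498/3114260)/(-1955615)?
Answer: 2143976168106593651/1902686885053168700 ≈ 1.1268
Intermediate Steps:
1408127/1249652 + (1713498/3114260)/(-1955615) = 1408127*(1/1249652) + (1713498*(1/3114260))*(-1/1955615) = 1408127/1249652 + (856749/1557130)*(-1/1955615) = 1408127/1249652 - 856749/3045146784950 = 2143976168106593651/1902686885053168700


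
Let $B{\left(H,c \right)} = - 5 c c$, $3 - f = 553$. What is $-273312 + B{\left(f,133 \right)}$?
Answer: $-361757$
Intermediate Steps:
$f = -550$ ($f = 3 - 553 = -550$)
$B{\left(H,c \right)} = - 5 c^{2}$
$-273312 + B{\left(f,133 \right)} = -273312 - 5 \cdot 133^{2} = -273312 - 88445 = -361757$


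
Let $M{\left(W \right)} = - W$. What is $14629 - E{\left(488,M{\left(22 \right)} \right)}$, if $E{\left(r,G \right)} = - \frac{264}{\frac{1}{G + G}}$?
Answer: $3013$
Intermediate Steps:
$E{\left(r,G \right)} = - 528 G$ ($E{\left(r,G \right)} = - \frac{264}{\frac{1}{2 G}} = - \frac{264}{\frac{1}{2} \frac{1}{G}} = - 264 \cdot 2 G = - 528 G$)
$14629 - E{\left(488,M{\left(22 \right)} \right)} = 14629 - - 528 \left(\left(-1\right) 22\right) = 14629 - \left(-528\right) \left(-22\right) = 14629 - 11616 = 3013$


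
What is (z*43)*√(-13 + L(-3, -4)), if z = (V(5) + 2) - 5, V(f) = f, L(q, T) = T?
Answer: 86*I*√17 ≈ 354.59*I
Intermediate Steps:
z = 2 (z = (5 + 2) - 5 = 7 - 5 = 2)
(z*43)*√(-13 + L(-3, -4)) = (2*43)*√(-13 - 4) = 86*√(-17) = 86*(I*√17) = 86*I*√17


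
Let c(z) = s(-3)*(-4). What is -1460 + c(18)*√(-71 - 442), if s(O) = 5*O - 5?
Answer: -1460 + 240*I*√57 ≈ -1460.0 + 1812.0*I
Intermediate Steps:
s(O) = -5 + 5*O
c(z) = 80 (c(z) = (-5 + 5*(-3))*(-4) = (-5 - 15)*(-4) = -20*(-4) = 80)
-1460 + c(18)*√(-71 - 442) = -1460 + 80*√(-71 - 442) = -1460 + 80*√(-513) = -1460 + 80*(3*I*√57) = -1460 + 240*I*√57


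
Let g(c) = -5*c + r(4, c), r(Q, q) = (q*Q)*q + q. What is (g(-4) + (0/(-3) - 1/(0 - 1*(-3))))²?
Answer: 57121/9 ≈ 6346.8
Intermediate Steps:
r(Q, q) = q + Q*q² (r(Q, q) = (Q*q)*q + q = Q*q² + q = q + Q*q²)
g(c) = -5*c + c*(1 + 4*c)
(g(-4) + (0/(-3) - 1/(0 - 1*(-3))))² = (4*(-4)*(-1 - 4) + (0/(-3) - 1/(0 - 1*(-3))))² = (4*(-4)*(-5) + (0*(-⅓) - 1/(0 + 3)))² = (80 + (0 - 1/3))² = (80 + (0 - 1*⅓))² = (80 + (0 - ⅓))² = (80 - ⅓)² = (239/3)² = 57121/9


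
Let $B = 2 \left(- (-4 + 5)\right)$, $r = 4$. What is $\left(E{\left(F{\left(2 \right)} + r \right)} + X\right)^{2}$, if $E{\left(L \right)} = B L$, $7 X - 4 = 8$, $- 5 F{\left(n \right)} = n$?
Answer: $\frac{36864}{1225} \approx 30.093$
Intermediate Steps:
$F{\left(n \right)} = - \frac{n}{5}$
$X = \frac{12}{7}$ ($X = \frac{4}{7} + \frac{1}{7} \cdot 8 = \frac{4}{7} + \frac{8}{7} = \frac{12}{7} \approx 1.7143$)
$B = -2$ ($B = 2 \left(\left(-1\right) 1\right) = 2 \left(-1\right) = -2$)
$E{\left(L \right)} = - 2 L$
$\left(E{\left(F{\left(2 \right)} + r \right)} + X\right)^{2} = \left(- 2 \left(\left(- \frac{1}{5}\right) 2 + 4\right) + \frac{12}{7}\right)^{2} = \left(- 2 \left(- \frac{2}{5} + 4\right) + \frac{12}{7}\right)^{2} = \left(\left(-2\right) \frac{18}{5} + \frac{12}{7}\right)^{2} = \left(- \frac{36}{5} + \frac{12}{7}\right)^{2} = \left(- \frac{192}{35}\right)^{2} = \frac{36864}{1225}$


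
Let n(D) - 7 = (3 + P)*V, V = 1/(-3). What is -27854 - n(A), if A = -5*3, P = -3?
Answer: -27861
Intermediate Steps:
A = -15
V = -1/3 ≈ -0.33333
n(D) = 7 (n(D) = 7 + (3 - 3)*(-1/3) = 7 + 0*(-1/3) = 7 + 0 = 7)
-27854 - n(A) = -27854 - 1*7 = -27854 - 7 = -27861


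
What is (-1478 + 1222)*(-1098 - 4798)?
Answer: 1509376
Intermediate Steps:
(-1478 + 1222)*(-1098 - 4798) = -256*(-5896) = 1509376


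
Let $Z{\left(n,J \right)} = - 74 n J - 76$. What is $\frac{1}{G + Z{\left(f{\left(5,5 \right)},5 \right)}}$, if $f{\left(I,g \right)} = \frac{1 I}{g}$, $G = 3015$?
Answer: $\frac{1}{2569} \approx 0.00038926$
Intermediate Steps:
$f{\left(I,g \right)} = \frac{I}{g}$
$Z{\left(n,J \right)} = -76 - 74 J n$ ($Z{\left(n,J \right)} = - 74 J n - 76 = -76 - 74 J n$)
$\frac{1}{G + Z{\left(f{\left(5,5 \right)},5 \right)}} = \frac{1}{3015 - \left(76 + 370 \cdot \frac{5}{5}\right)} = \frac{1}{3015 - \left(76 + 370 \cdot 5 \cdot \frac{1}{5}\right)} = \frac{1}{3015 - \left(76 + 370 \cdot 1\right)} = \frac{1}{3015 - 446} = \frac{1}{2569}$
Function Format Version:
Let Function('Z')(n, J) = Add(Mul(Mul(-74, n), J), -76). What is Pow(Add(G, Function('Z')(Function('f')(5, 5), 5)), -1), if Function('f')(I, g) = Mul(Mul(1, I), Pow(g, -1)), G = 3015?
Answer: Rational(1, 2569) ≈ 0.00038926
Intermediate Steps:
Function('f')(I, g) = Mul(I, Pow(g, -1))
Function('Z')(n, J) = Add(-76, Mul(-74, J, n)) (Function('Z')(n, J) = Add(Mul(-74, J, n), -76) = Add(-76, Mul(-74, J, n)))
Pow(Add(G, Function('Z')(Function('f')(5, 5), 5)), -1) = Pow(Add(3015, Add(-76, Mul(-74, 5, Mul(5, Pow(5, -1))))), -1) = Pow(Add(3015, Add(-76, Mul(-74, 5, Mul(5, Rational(1, 5))))), -1) = Pow(Add(3015, Add(-76, Mul(-74, 5, 1))), -1) = Pow(Add(3015, Add(-76, -370)), -1) = Pow(Add(3015, -446), -1) = Pow(2569, -1) = Rational(1, 2569)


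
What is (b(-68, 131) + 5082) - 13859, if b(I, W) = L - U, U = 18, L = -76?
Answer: -8871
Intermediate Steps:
b(I, W) = -94 (b(I, W) = -76 - 1*18 = -76 - 18 = -94)
(b(-68, 131) + 5082) - 13859 = (-94 + 5082) - 13859 = 4988 - 13859 = -8871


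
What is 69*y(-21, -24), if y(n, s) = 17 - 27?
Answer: -690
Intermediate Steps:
y(n, s) = -10
69*y(-21, -24) = 69*(-10) = -690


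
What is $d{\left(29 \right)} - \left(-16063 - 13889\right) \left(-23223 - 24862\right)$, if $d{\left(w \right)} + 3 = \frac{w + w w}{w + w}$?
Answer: $-1440241908$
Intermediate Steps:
$d{\left(w \right)} = -3 + \frac{w + w^{2}}{2 w}$ ($d{\left(w \right)} = -3 + \frac{w + w w}{w + w} = -3 + \frac{w + w^{2}}{2 w}$)
$d{\left(29 \right)} - \left(-16063 - 13889\right) \left(-23223 - 24862\right) = \left(- \frac{5}{2} + \frac{1}{2} \cdot 29\right) - \left(-16063 - 13889\right) \left(-23223 - 24862\right) = \left(- \frac{5}{2} + \frac{29}{2}\right) - \left(-29952\right) \left(-48085\right) = 12 - 1440241920 = -1440241908$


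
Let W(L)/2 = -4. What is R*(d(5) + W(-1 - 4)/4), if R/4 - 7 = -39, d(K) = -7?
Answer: 1152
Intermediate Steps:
W(L) = -8 (W(L) = 2*(-4) = -8)
R = -128 (R = 28 + 4*(-39) = 28 - 156 = -128)
R*(d(5) + W(-1 - 4)/4) = -128*(-7 - 8/4) = -128*(-7 - 8*¼) = -128*(-7 - 2) = -128*(-9) = 1152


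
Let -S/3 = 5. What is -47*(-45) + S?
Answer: 2100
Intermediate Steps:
S = -15 (S = -3*5 = -15)
-47*(-45) + S = -47*(-45) - 15 = 2115 - 15 = 2100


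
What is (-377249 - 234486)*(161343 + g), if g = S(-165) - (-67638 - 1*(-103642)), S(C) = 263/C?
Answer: -2530218177184/33 ≈ -7.6673e+10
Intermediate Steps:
g = -5940923/165 (g = 263/(-165) - (-67638 - 1*(-103642)) = 263*(-1/165) - (-67638 + 103642) = -263/165 - 1*36004 = -263/165 - 36004 = -5940923/165 ≈ -36006.)
(-377249 - 234486)*(161343 + g) = (-377249 - 234486)*(161343 - 5940923/165) = -611735*20680672/165 = -2530218177184/33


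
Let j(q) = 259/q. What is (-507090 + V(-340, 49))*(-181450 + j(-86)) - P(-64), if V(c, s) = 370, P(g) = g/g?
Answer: 3953672412197/43 ≈ 9.1946e+10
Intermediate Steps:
P(g) = 1
(-507090 + V(-340, 49))*(-181450 + j(-86)) - P(-64) = (-507090 + 370)*(-181450 + 259/(-86)) - 1*1 = -506720*(-181450 + 259*(-1/86)) - 1 = -506720*(-181450 - 259/86) - 1 = -506720*(-15604959/86) - 1 = 3953672412240/43 - 1 = 3953672412197/43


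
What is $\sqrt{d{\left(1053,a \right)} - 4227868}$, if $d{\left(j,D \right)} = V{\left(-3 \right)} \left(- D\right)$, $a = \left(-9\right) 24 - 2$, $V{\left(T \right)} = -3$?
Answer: $i \sqrt{4228522} \approx 2056.3 i$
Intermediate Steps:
$a = -218$ ($a = -216 - 2 = -218$)
$d{\left(j,D \right)} = 3 D$ ($d{\left(j,D \right)} = - 3 \left(- D\right) = 3 D$)
$\sqrt{d{\left(1053,a \right)} - 4227868} = \sqrt{3 \left(-218\right) - 4227868} = \sqrt{-654 - 4227868} = \sqrt{-4228522} = i \sqrt{4228522}$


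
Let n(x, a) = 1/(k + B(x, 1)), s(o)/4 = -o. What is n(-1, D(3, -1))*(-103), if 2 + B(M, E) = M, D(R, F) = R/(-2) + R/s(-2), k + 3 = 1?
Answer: 103/5 ≈ 20.600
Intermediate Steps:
k = -2 (k = -3 + 1 = -2)
s(o) = -4*o (s(o) = 4*(-o) = -4*o)
D(R, F) = -3*R/8 (D(R, F) = R/(-2) + R/((-4*(-2))) = R*(-1/2) + R/8 = -R/2 + R*(1/8) = -R/2 + R/8 = -3*R/8)
B(M, E) = -2 + M
n(x, a) = 1/(-4 + x) (n(x, a) = 1/(-2 + (-2 + x)) = 1/(-4 + x))
n(-1, D(3, -1))*(-103) = -103/(-4 - 1) = -103/(-5) = -1/5*(-103) = 103/5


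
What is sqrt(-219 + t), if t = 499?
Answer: 2*sqrt(70) ≈ 16.733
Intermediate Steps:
sqrt(-219 + t) = sqrt(-219 + 499) = sqrt(280) = 2*sqrt(70)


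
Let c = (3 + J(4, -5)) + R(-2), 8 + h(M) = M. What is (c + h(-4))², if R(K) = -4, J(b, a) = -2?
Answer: 225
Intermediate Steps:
h(M) = -8 + M
c = -3 (c = (3 - 2) - 4 = 1 - 4 = -3)
(c + h(-4))² = (-3 + (-8 - 4))² = (-3 - 12)² = (-15)² = 225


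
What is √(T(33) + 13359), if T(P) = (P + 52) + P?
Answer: √13477 ≈ 116.09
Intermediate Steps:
T(P) = 52 + 2*P (T(P) = (52 + P) + P = 52 + 2*P)
√(T(33) + 13359) = √((52 + 2*33) + 13359) = √((52 + 66) + 13359) = √(118 + 13359) = √13477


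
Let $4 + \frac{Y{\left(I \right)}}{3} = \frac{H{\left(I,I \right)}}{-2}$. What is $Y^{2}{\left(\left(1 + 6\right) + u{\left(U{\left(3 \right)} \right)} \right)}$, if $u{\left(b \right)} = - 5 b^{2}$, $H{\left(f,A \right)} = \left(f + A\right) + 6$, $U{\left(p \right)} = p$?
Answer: $8649$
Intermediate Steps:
$H{\left(f,A \right)} = 6 + A + f$ ($H{\left(f,A \right)} = \left(A + f\right) + 6 = 6 + A + f$)
$Y{\left(I \right)} = -21 - 3 I$ ($Y{\left(I \right)} = -12 + 3 \frac{6 + I + I}{-2} = -12 + 3 \left(6 + 2 I\right) \left(- \frac{1}{2}\right) = -12 + 3 \left(-3 - I\right) = -12 - \left(9 + 3 I\right) = -21 - 3 I$)
$Y^{2}{\left(\left(1 + 6\right) + u{\left(U{\left(3 \right)} \right)} \right)} = \left(-21 - 3 \left(\left(1 + 6\right) - 5 \cdot 3^{2}\right)\right)^{2} = \left(-21 - 3 \left(7 - 45\right)\right)^{2} = \left(-21 - -114\right)^{2} = \left(-21 + 114\right)^{2} = 93^{2} = 8649$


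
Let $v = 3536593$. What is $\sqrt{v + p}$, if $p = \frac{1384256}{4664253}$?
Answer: $\frac{\sqrt{41611407630674145}}{108471} \approx 1880.6$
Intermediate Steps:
$p = \frac{32192}{108471}$ ($p = 1384256 \cdot \frac{1}{4664253} = \frac{32192}{108471} \approx 0.29678$)
$\sqrt{v + p} = \sqrt{3536593 + \frac{32192}{108471}} = \sqrt{\frac{383617811495}{108471}} = \frac{\sqrt{41611407630674145}}{108471}$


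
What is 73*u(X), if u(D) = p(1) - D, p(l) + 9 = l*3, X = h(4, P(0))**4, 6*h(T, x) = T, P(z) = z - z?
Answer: -36646/81 ≈ -452.42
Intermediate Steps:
P(z) = 0
h(T, x) = T/6
X = 16/81 (X = ((1/6)*4)**4 = (2/3)**4 = 16/81 ≈ 0.19753)
p(l) = -9 + 3*l (p(l) = -9 + l*3 = -9 + 3*l)
u(D) = -6 - D (u(D) = (-9 + 3*1) - D = (-9 + 3) - D = -6 - D)
73*u(X) = 73*(-6 - 1*16/81) = 73*(-6 - 16/81) = 73*(-502/81) = -36646/81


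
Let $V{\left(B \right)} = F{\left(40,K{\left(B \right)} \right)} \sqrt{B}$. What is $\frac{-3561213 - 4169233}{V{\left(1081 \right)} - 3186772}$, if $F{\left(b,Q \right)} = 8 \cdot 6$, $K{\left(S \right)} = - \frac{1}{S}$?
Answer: $\frac{3079396107539}{1269439161170} + \frac{23191338 \sqrt{1081}}{634719580585} \approx 2.427$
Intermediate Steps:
$F{\left(b,Q \right)} = 48$
$V{\left(B \right)} = 48 \sqrt{B}$
$\frac{-3561213 - 4169233}{V{\left(1081 \right)} - 3186772} = \frac{-3561213 - 4169233}{48 \sqrt{1081} - 3186772} = - \frac{7730446}{-3186772 + 48 \sqrt{1081}}$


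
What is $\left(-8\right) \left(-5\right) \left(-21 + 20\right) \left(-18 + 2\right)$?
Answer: $640$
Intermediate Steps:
$\left(-8\right) \left(-5\right) \left(-21 + 20\right) \left(-18 + 2\right) = 40 \left(\left(-1\right) \left(-16\right)\right) = 40 \cdot 16 = 640$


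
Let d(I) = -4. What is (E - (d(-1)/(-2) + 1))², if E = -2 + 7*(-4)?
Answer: 1089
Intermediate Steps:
E = -30 (E = -2 - 28 = -30)
(E - (d(-1)/(-2) + 1))² = (-30 - (-4/(-2) + 1))² = (-30 - (-4*(-½) + 1))² = (-30 - (2 + 1))² = (-30 - 1*3)² = (-30 - 3)² = (-33)² = 1089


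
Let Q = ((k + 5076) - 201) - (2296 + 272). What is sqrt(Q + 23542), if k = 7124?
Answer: sqrt(32973) ≈ 181.58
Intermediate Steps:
Q = 9431 (Q = ((7124 + 5076) - 201) - (2296 + 272) = (12200 - 201) - 1*2568 = 11999 - 2568 = 9431)
sqrt(Q + 23542) = sqrt(9431 + 23542) = sqrt(32973)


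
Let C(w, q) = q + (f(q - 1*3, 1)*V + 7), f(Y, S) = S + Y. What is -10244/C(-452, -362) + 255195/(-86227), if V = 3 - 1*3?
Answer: 792715163/30610585 ≈ 25.897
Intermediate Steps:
V = 0 (V = 3 - 3 = 0)
C(w, q) = 7 + q (C(w, q) = q + ((1 + (q - 1*3))*0 + 7) = q + ((1 + (q - 3))*0 + 7) = q + ((1 + (-3 + q))*0 + 7) = q + ((-2 + q)*0 + 7) = q + (0 + 7) = q + 7 = 7 + q)
-10244/C(-452, -362) + 255195/(-86227) = -10244/(7 - 362) + 255195/(-86227) = -10244/(-355) + 255195*(-1/86227) = -10244*(-1/355) - 255195/86227 = 10244/355 - 255195/86227 = 792715163/30610585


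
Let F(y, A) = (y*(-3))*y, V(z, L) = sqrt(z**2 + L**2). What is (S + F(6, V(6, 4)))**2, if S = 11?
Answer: 9409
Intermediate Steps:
V(z, L) = sqrt(L**2 + z**2)
F(y, A) = -3*y**2 (F(y, A) = (-3*y)*y = -3*y**2)
(S + F(6, V(6, 4)))**2 = (11 - 3*6**2)**2 = (11 - 3*36)**2 = (11 - 108)**2 = (-97)**2 = 9409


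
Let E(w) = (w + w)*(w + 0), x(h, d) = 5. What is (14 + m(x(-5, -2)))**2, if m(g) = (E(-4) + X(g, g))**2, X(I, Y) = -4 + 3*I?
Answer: 3470769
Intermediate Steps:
E(w) = 2*w**2 (E(w) = (2*w)*w = 2*w**2)
m(g) = (28 + 3*g)**2 (m(g) = (2*(-4)**2 + (-4 + 3*g))**2 = (2*16 + (-4 + 3*g))**2 = (32 + (-4 + 3*g))**2 = (28 + 3*g)**2)
(14 + m(x(-5, -2)))**2 = (14 + (28 + 3*5)**2)**2 = (14 + (28 + 15)**2)**2 = (14 + 43**2)**2 = (14 + 1849)**2 = 1863**2 = 3470769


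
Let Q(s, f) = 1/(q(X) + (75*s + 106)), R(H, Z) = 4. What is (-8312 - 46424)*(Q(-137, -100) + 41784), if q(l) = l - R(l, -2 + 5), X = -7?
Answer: -5820641552396/2545 ≈ -2.2871e+9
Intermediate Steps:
q(l) = -4 + l (q(l) = l - 1*4 = l - 4 = -4 + l)
Q(s, f) = 1/(95 + 75*s) (Q(s, f) = 1/((-4 - 7) + (75*s + 106)) = 1/(-11 + (106 + 75*s)) = 1/(95 + 75*s))
(-8312 - 46424)*(Q(-137, -100) + 41784) = (-8312 - 46424)*(1/(5*(19 + 15*(-137))) + 41784) = -54736*(1/(5*(19 - 2055)) + 41784) = -54736*((⅕)/(-2036) + 41784) = -54736*((⅕)*(-1/2036) + 41784) = -54736*(-1/10180 + 41784) = -54736*425361119/10180 = -5820641552396/2545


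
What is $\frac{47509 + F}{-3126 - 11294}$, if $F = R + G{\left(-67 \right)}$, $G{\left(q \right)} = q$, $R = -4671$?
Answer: $- \frac{42771}{14420} \approx -2.9661$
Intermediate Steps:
$F = -4738$ ($F = -4671 - 67 = -4738$)
$\frac{47509 + F}{-3126 - 11294} = \frac{47509 - 4738}{-3126 - 11294} = \frac{42771}{-14420} = 42771 \left(- \frac{1}{14420}\right) = - \frac{42771}{14420}$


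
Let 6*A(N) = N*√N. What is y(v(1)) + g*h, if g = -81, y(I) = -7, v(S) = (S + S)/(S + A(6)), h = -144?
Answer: 11657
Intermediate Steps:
A(N) = N^(3/2)/6 (A(N) = (N*√N)/6 = N^(3/2)/6)
v(S) = 2*S/(S + √6) (v(S) = (S + S)/(S + 6^(3/2)/6) = (2*S)/(S + (6*√6)/6) = (2*S)/(S + √6) = 2*S/(S + √6))
y(v(1)) + g*h = -7 - 81*(-144) = -7 + 11664 = 11657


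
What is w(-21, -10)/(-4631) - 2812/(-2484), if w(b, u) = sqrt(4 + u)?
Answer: 703/621 - I*sqrt(6)/4631 ≈ 1.132 - 0.00052893*I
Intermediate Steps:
w(-21, -10)/(-4631) - 2812/(-2484) = sqrt(4 - 10)/(-4631) - 2812/(-2484) = sqrt(-6)*(-1/4631) - 2812*(-1/2484) = (I*sqrt(6))*(-1/4631) + 703/621 = -I*sqrt(6)/4631 + 703/621 = 703/621 - I*sqrt(6)/4631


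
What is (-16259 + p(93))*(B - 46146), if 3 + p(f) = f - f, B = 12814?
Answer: 542044984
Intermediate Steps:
p(f) = -3 (p(f) = -3 + (f - f) = -3 + 0 = -3)
(-16259 + p(93))*(B - 46146) = (-16259 - 3)*(12814 - 46146) = -16262*(-33332) = 542044984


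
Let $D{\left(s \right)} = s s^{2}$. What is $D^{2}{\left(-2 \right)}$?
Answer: $64$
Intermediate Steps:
$D{\left(s \right)} = s^{3}$
$D^{2}{\left(-2 \right)} = \left(\left(-2\right)^{3}\right)^{2} = \left(-8\right)^{2} = 64$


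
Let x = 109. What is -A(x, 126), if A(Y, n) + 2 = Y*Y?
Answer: -11879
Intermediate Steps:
A(Y, n) = -2 + Y**2 (A(Y, n) = -2 + Y*Y = -2 + Y**2)
-A(x, 126) = -(-2 + 109**2) = -(-2 + 11881) = -1*11879 = -11879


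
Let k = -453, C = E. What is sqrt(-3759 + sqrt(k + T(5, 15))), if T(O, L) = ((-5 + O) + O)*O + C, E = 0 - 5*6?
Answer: sqrt(-3759 + I*sqrt(458)) ≈ 0.1745 + 61.311*I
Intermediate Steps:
E = -30 (E = 0 - 30 = -30)
C = -30
T(O, L) = -30 + O*(-5 + 2*O) (T(O, L) = ((-5 + O) + O)*O - 30 = (-5 + 2*O)*O - 30 = O*(-5 + 2*O) - 30 = -30 + O*(-5 + 2*O))
sqrt(-3759 + sqrt(k + T(5, 15))) = sqrt(-3759 + sqrt(-453 + (-30 - 5*5 + 2*5**2))) = sqrt(-3759 + sqrt(-453 + (-30 - 25 + 2*25))) = sqrt(-3759 + sqrt(-453 + (-30 - 25 + 50))) = sqrt(-3759 + sqrt(-453 - 5)) = sqrt(-3759 + sqrt(-458)) = sqrt(-3759 + I*sqrt(458))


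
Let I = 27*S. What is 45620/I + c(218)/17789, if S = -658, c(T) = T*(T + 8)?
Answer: 31880554/158019687 ≈ 0.20175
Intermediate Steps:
c(T) = T*(8 + T)
I = -17766 (I = 27*(-658) = -17766)
45620/I + c(218)/17789 = 45620/(-17766) + (218*(8 + 218))/17789 = 45620*(-1/17766) + (218*226)*(1/17789) = -22810/8883 + 49268*(1/17789) = -22810/8883 + 49268/17789 = 31880554/158019687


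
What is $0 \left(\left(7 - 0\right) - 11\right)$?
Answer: $0$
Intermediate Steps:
$0 \left(\left(7 - 0\right) - 11\right) = 0 \left(\left(7 + \left(-5 + 5\right)\right) - 11\right) = 0 \left(\left(7 + 0\right) - 11\right) = 0 \left(7 - 11\right) = 0 \left(-4\right) = 0$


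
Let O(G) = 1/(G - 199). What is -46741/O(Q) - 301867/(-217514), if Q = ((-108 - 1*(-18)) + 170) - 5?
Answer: 1260686214243/217514 ≈ 5.7959e+6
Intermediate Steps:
Q = 75 (Q = ((-108 + 18) + 170) - 5 = (-90 + 170) - 5 = 80 - 5 = 75)
O(G) = 1/(-199 + G)
-46741/O(Q) - 301867/(-217514) = -46741/(1/(-199 + 75)) - 301867/(-217514) = -46741/(1/(-124)) - 301867*(-1/217514) = -46741/(-1/124) + 301867/217514 = -46741*(-124) + 301867/217514 = 5795884 + 301867/217514 = 1260686214243/217514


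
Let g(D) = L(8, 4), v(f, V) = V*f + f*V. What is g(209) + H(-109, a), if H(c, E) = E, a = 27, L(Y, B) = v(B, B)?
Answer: 59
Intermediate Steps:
v(f, V) = 2*V*f (v(f, V) = V*f + V*f = 2*V*f)
L(Y, B) = 2*B² (L(Y, B) = 2*B*B = 2*B²)
g(D) = 32 (g(D) = 2*4² = 2*16 = 32)
g(209) + H(-109, a) = 32 + 27 = 59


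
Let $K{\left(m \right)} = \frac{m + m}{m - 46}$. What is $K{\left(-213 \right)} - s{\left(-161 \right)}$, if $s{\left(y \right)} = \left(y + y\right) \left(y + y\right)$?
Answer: $- \frac{26853730}{259} \approx -1.0368 \cdot 10^{5}$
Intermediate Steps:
$K{\left(m \right)} = \frac{2 m}{-46 + m}$
$s{\left(y \right)} = 4 y^{2}$ ($s{\left(y \right)} = 2 y 2 y = 4 y^{2}$)
$K{\left(-213 \right)} - s{\left(-161 \right)} = 2 \left(-213\right) \frac{1}{-46 - 213} - 4 \left(-161\right)^{2} = 2 \left(-213\right) \frac{1}{-259} - 4 \cdot 25921 = 2 \left(-213\right) \left(- \frac{1}{259}\right) - 103684 = \frac{426}{259} - 103684 = - \frac{26853730}{259}$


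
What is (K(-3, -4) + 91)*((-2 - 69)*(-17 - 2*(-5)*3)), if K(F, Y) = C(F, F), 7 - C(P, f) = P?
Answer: -93223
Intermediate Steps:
C(P, f) = 7 - P
K(F, Y) = 7 - F
(K(-3, -4) + 91)*((-2 - 69)*(-17 - 2*(-5)*3)) = ((7 - 1*(-3)) + 91)*((-2 - 69)*(-17 - 2*(-5)*3)) = ((7 + 3) + 91)*(-71*(-17 + 10*3)) = (10 + 91)*(-71*(-17 + 30)) = 101*(-71*13) = 101*(-923) = -93223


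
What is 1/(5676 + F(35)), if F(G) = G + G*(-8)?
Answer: 1/5431 ≈ 0.00018413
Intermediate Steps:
F(G) = -7*G (F(G) = G - 8*G = -7*G)
1/(5676 + F(35)) = 1/(5676 - 7*35) = 1/(5676 - 245) = 1/5431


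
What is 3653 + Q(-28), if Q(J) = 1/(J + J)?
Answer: 204567/56 ≈ 3653.0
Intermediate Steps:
Q(J) = 1/(2*J)
3653 + Q(-28) = 3653 + (½)/(-28) = 3653 + (½)*(-1/28) = 3653 - 1/56 = 204567/56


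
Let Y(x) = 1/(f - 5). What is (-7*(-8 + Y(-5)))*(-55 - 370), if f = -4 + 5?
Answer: -98175/4 ≈ -24544.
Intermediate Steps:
f = 1
Y(x) = -¼ (Y(x) = 1/(1 - 5) = 1/(-4) = -¼)
(-7*(-8 + Y(-5)))*(-55 - 370) = (-7*(-8 - ¼))*(-55 - 370) = -7*(-33/4)*(-425) = (231/4)*(-425) = -98175/4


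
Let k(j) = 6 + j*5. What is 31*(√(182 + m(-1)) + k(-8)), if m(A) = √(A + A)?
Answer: -1054 + 31*√(182 + I*√2) ≈ -635.78 + 1.6248*I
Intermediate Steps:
m(A) = √2*√A (m(A) = √(2*A) = √2*√A)
k(j) = 6 + 5*j
31*(√(182 + m(-1)) + k(-8)) = 31*(√(182 + √2*√(-1)) + (6 + 5*(-8))) = 31*(√(182 + √2*I) + (6 - 40)) = 31*(√(182 + I*√2) - 34) = 31*(-34 + √(182 + I*√2)) = -1054 + 31*√(182 + I*√2)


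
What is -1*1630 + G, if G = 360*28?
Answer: 8450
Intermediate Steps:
G = 10080
-1*1630 + G = -1*1630 + 10080 = -1630 + 10080 = 8450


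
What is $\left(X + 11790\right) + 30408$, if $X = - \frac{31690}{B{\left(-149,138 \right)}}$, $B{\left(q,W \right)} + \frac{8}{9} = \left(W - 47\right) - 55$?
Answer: $\frac{6524679}{158} \approx 41295.0$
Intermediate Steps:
$B{\left(q,W \right)} = - \frac{926}{9} + W$ ($B{\left(q,W \right)} = - \frac{8}{9} + \left(\left(W - 47\right) - 55\right) = - \frac{8}{9} + \left(\left(-47 + W\right) - 55\right) = - \frac{8}{9} + \left(-102 + W\right) = - \frac{926}{9} + W$)
$X = - \frac{142605}{158}$ ($X = - \frac{31690}{- \frac{926}{9} + 138} = - \frac{31690}{\frac{316}{9}} = \left(-31690\right) \frac{9}{316} = - \frac{142605}{158} \approx -902.56$)
$\left(X + 11790\right) + 30408 = \left(- \frac{142605}{158} + 11790\right) + 30408 = \frac{1720215}{158} + 30408 = \frac{6524679}{158}$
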